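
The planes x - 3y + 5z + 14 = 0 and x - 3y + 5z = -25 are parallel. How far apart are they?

11/√35

With common normal n = (1, -3, 5) (|n| = √35), the distance is |(-14) − (-25)|/|n| = 11/√35.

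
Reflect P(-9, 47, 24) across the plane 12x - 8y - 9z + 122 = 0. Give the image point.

(39, 15, -12)

With n = (12, -8, -9), the signed offset is (n·P − (-122))/|n|² = -578/289 = -2.
P' = P − 2t·n = (-9, 47, 24) − (-4)·(12, -8, -9) = (39, 15, -12).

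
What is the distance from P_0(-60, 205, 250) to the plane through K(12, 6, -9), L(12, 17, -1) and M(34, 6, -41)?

5

KL = (0, 11, 8) and KM = (22, 0, -32), so a normal is n = KL × KM = (-352, 176, -242).
d = |(-352)·(-60) + 176·205 + (-242)·250 − (-990)| / √(123904 + 30976 + 58564) = |-2310| / 462 = 5.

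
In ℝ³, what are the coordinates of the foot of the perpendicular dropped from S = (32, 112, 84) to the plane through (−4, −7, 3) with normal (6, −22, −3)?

n = (6, −22, −3), |n|² = 529, and n·S − 121 = -2645.
t = -2645/529 = -5, so the foot is S − t·n = (32, 112, 84) − (-5)·(6, −22, −3) = (62, 2, 69).

(62, 2, 69)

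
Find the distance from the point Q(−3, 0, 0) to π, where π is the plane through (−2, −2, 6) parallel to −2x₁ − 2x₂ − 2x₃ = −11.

5√3/3

Parallel planes share the normal n = (−2, −2, −2); since (−2, −2, 6) lies on the plane, its equation is −2x₁ − 2x₂ − 2x₃ = -4.
Then n·(−3, 0, 0) − (−4) = 10.
|n| = √(4 + 4 + 4) = 2√3, so the distance is |10|/(2√3) = 5√3/3.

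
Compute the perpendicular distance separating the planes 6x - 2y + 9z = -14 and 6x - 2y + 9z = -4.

Both planes have normal n = (6, -2, 9), |n| = 11. Any point on the first plane is at distance |(-4) − (-14)|/|n| = 10/11 from the second.

10/11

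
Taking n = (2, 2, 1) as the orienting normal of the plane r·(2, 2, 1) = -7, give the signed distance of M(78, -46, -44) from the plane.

9

n·M − (-7) = 27.
|n| = 3, so the signed distance is 27/3 = 9.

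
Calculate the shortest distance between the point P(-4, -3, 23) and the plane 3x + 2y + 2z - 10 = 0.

Normal vector n = (3, 2, 2), and n·(-4, -3, 23) - 10 = 18.
|n| = √(9 + 4 + 4) = √17, so the distance is |18|/√17 = 18√17/17.

18√17/17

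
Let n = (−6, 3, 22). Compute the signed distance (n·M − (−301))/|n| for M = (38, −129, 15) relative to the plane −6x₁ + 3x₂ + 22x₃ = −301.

n·M − (-301) = 16.
|n| = 23, so the signed distance is 16/23.

16/23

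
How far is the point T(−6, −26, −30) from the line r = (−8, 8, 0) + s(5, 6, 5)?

6√19

Direction vector d = (5, 6, 5).
AP = (2, −34, −30); AP·d = -344, |AP|² = 2060, |d|² = 86.
distance² = |AP|² − (AP·d)²/|d|² = 2060 − 118336/86 = 684, so the distance is 6√19.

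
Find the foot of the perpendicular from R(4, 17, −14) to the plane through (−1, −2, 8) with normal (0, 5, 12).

(4, 22, -2)

The perpendicular from R has direction n = (0, 5, 12): r = (4, 17, −14) + λ(0, 5, 12).
Substitute into the plane: n·(R + λn) = 86 gives -83 + 169λ = 86, so λ = 1.
Foot = (4, 17, −14) + 1·(0, 5, 12) = (4, 22, −2).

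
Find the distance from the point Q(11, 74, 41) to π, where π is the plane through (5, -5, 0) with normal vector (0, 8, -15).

1

The plane has equation n·(r − (5, -5, 0)) = 0, i.e. n·r = -40.
Then n·(11, 74, 41) - (-40) = 17.
|n| = √(0 + 64 + 225) = 17, so the distance is |17|/17 = 1.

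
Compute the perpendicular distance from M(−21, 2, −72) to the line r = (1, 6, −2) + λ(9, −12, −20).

Direction vector d = (9, −12, −20).
AP = (−22, −4, −70), and AP × d = (−760, −1070, 300).
|AP × d|² = 1812500 and |d|² = 625, so the distance is √(1812500/625) = √2900 = 10√29.

10√29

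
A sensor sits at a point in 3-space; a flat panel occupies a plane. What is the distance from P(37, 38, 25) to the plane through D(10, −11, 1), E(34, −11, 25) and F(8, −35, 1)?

DE = (24, 0, 24) and DF = (−2, −24, 0), so a normal is n = DE × DF = (576, −48, −576).
Then n·(37, 38, 25) − 5712 = −624.
|n| = √(331776 + 2304 + 331776) = 816, so the distance is |-624|/816 = 13/17.

13/17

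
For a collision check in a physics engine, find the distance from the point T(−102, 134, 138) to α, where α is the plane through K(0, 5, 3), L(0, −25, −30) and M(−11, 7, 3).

9

KL = (0, −30, −33) and KM = (−11, 2, 0), so a normal is n = KL × KM = (66, 363, −330).
Then n·(−102, 134, 138) − 825 = −4455.
|n| = √(4356 + 131769 + 108900) = 495, so the distance is |-4455|/495 = 9.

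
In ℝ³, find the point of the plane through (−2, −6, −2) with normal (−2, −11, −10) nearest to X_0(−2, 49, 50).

The perpendicular from X_0 has direction n = (−2, −11, −10): r = (−2, 49, 50) + μ(−2, −11, −10).
Substitute into the plane: n·(X_0 + μn) = 90 gives -1035 + 225μ = 90, so μ = 5.
Foot = (−2, 49, 50) + 5·(−2, −11, −10) = (−12, −6, 0).

(-12, -6, 0)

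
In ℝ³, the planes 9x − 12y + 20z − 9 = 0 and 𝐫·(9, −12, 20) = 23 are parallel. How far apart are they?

Both planes have normal n = (9, −12, 20), |n| = 25. Any point on the first plane is at distance |23 − 9|/|n| = 14/25 from the second.

14/25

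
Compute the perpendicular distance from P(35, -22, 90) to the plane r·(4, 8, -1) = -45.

9

n = (4, 8, -1); n·P − (-45) = -81; |n| = 9; distance = 81/9 = 9.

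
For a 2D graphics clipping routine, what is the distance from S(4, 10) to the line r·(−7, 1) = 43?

61√2/10

The normal to the line is n = (−7, 1) with |n| = 5√2.
|n·S − 43| = |-18 − 43| = 61, so the distance is 61/(5√2) = 61√2/10.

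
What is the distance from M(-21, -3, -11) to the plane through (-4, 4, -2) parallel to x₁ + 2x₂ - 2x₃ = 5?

13/3

Parallel planes share the normal n = (1, 2, -2); since (-4, 4, -2) lies on the plane, its equation is x₁ + 2x₂ - 2x₃ = 8.
d = |1·(-21) + 2·(-3) + (-2)·(-11) − 8| / √(1 + 4 + 4) = |-13| / 3 = 13/3.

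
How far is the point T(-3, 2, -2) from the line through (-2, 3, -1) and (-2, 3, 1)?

√2

A direction vector is d = (0, 0, 2).
AP = (-1, -1, -1), and AP × d = (-2, 2, 0).
|AP × d|² = 8 and |d|² = 4, so the distance is √(8/4) = √2.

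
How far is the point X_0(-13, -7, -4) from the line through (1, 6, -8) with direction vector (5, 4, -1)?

Direction vector d = (5, 4, -1).
AP = (-14, -13, 4), and AP × d = (-3, 6, 9).
|AP × d|² = 126 and |d|² = 42, so the distance is √(126/42) = √3.

√3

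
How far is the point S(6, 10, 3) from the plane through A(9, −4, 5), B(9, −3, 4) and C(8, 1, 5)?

√3/3

AB = (0, 1, −1) and AC = (−1, 5, 0), so a normal is n = AB × AC = (5, 1, 1).
n = (5, 1, 1); n·P − 46 = -3; |n| = 3√3; distance = 3/(3√3) = 1/√3.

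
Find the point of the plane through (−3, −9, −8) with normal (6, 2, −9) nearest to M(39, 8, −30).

(15, 0, 6)

The perpendicular from M has direction n = (6, 2, −9): r = (39, 8, −30) + μ(6, 2, −9).
Substitute into the plane: n·(M + μn) = 36 gives 520 + 121μ = 36, so μ = -4.
Foot = (39, 8, −30) + (-4)·(6, 2, −9) = (15, 0, 6).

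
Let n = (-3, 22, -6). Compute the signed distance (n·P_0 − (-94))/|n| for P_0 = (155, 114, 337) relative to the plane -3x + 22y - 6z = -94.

n·P_0 − (-94) = 115.
|n| = 23, so the signed distance is 115/23 = 5.

5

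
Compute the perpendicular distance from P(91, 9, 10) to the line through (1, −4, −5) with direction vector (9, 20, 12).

9√74

Direction vector d = (9, 20, 12).
AP = (90, 13, 15); AP·d = 1250, |AP|² = 8494, |d|² = 625.
distance² = |AP|² − (AP·d)²/|d|² = 8494 − 1562500/625 = 5994, so the distance is 9√74.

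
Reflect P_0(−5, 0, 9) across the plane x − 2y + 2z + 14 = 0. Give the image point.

n = (1, −2, 2), |n|² = 9, n·P_0 − (-14) = 27, so t = 27/9 = 3.
Foot F = P_0 − 3·n = (−8, 6, 3); the reflection is 2F − P_0 = (−11, 12, −3).

(-11, 12, -3)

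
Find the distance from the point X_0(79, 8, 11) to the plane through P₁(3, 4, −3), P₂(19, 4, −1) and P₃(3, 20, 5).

20/9

P₁P₂ = (16, 0, 2) and P₁P₃ = (0, 16, 8), so a normal is n = P₁P₂ × P₁P₃ = (−32, −128, 256).
Then n·(79, 8, 11) − (−1376) = 640.
|n| = √(1024 + 16384 + 65536) = 288, so the distance is |640|/288 = 20/9.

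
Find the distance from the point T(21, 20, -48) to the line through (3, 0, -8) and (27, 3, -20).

2√257

A direction vector is d = (24, 3, -12).
AP = (18, 20, -40); AP·d = 972, |AP|² = 2324, |d|² = 729.
distance² = |AP|² − (AP·d)²/|d|² = 2324 − 944784/729 = 1028, so the distance is 2√257.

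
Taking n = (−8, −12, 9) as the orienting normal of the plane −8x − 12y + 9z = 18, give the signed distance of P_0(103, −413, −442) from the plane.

8

n·P_0 − 18 = 136.
|n| = 17, so the signed distance is 136/17 = 8.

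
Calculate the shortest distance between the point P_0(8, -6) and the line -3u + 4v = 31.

d = |(-3)·8 + 4·(-6) − 31| / √(9 + 16) = |-79|/5 = 79/5.

79/5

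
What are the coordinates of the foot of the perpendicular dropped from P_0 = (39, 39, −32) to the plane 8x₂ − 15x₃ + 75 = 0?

The perpendicular from P_0 has direction n = (0, 8, −15): r = (39, 39, −32) + λ(0, 8, −15).
Substitute into the plane: n·(P_0 + λn) = -75 gives 792 + 289λ = -75, so λ = -3.
Foot = (39, 39, −32) + (-3)·(0, 8, −15) = (39, 15, 13).

(39, 15, 13)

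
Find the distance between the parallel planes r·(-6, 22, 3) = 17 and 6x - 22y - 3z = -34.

17/23

Divide the second equation by -1 to match normals: -6x + 22y + 3z = 34.
With common normal n = (-6, 22, 3) (|n| = 23), the distance is |17 − 34|/|n| = 17/23.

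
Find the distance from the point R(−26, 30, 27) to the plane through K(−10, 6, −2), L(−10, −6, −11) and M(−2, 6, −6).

12/√29

KL = (0, −12, −9) and KM = (8, 0, −4), so a normal is n = KL × KM = (48, −72, 96).
d = |48·(-26) + (-72)·30 + 96·27 − (-1104)| / √(2304 + 5184 + 9216) = |288| / (24√29) = 12/√29.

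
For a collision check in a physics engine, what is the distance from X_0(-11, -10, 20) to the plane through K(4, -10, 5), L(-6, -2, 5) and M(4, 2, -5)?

30/√77

KL = (-10, 8, 0) and KM = (0, 12, -10), so a normal is n = KL × KM = (-80, -100, -120).
n = (-80, -100, -120); n·P − 80 = -600; |n| = 20√77; distance = 600/(20√77) = 30/√77.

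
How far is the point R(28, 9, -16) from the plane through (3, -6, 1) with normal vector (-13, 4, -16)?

The plane has equation n·(r − (3, -6, 1)) = 0, i.e. n·r = -79.
d = |(-13)·28 + 4·9 + (-16)·(-16) − (-79)| / √(169 + 16 + 256) = |7| / 21 = 1/3.

1/3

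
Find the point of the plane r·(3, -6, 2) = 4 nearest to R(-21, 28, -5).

n = (3, -6, 2), |n|² = 49, and n·R − 4 = -245.
t = -245/49 = -5, so the foot is R − t·n = (-21, 28, -5) − (-5)·(3, -6, 2) = (-6, -2, 5).

(-6, -2, 5)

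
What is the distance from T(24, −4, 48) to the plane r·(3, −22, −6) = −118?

10/23

d = |3·24 + (-22)·(-4) + (-6)·48 − (-118)| / √(9 + 484 + 36) = |-10| / 23 = 10/23.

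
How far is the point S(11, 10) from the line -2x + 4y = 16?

1/√5

d = |(-2)·11 + 4·10 − 16| / √(4 + 16) = |2|/(2√5) = √5/5.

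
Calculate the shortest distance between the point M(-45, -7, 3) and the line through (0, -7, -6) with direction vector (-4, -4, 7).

Direction vector d = (-4, -4, 7).
AP = (-45, 0, 9), and AP × d = (36, 279, 180).
|AP × d|² = 111537 and |d|² = 81, so the distance is √(111537/81) = √1377 = 9√17.

9√17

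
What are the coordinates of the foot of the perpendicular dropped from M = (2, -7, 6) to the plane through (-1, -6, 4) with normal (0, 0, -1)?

(2, -7, 4)

The perpendicular from M has direction n = (0, 0, -1): r = (2, -7, 6) + μ(0, 0, -1).
Substitute into the plane: n·(M + μn) = -4 gives -6 + 1μ = -4, so μ = 2.
Foot = (2, -7, 6) + 2·(0, 0, -1) = (2, -7, 4).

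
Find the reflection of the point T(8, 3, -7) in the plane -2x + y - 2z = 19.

With n = (-2, 1, -2), the signed offset is (n·T − 19)/|n|² = -18/9 = -2.
T' = T − 2t·n = (8, 3, -7) − (-4)·(-2, 1, -2) = (0, 7, -15).

(0, 7, -15)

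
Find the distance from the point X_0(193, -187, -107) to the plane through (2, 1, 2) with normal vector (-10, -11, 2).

The plane has equation n·(r − (2, 1, 2)) = 0, i.e. n·r = -27.
d = |(-10)·193 + (-11)·(-187) + 2·(-107) − (-27)| / √(100 + 121 + 4) = |-60| / 15 = 4.

4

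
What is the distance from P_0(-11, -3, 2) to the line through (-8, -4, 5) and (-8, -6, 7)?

A direction vector is d = (0, -2, 2).
AP = (-3, 1, -3); AP·d = -8, |AP|² = 19, |d|² = 8.
distance² = |AP|² − (AP·d)²/|d|² = 19 − 64/8 = 11, so the distance is √11.

√11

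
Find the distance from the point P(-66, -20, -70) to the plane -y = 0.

20

n = (0, -1, 0); n·P − 0 = 20; |n| = 1; distance = 20/1 = 20.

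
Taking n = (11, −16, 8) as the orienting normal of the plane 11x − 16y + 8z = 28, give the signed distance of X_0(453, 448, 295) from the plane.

n·X_0 − 28 = 147.
|n| = 21, so the signed distance is 147/21 = 7.

7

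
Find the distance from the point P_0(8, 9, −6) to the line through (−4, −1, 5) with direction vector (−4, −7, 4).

√41

Direction vector d = (−4, −7, 4).
AP = (12, 10, −11); AP·d = -162, |AP|² = 365, |d|² = 81.
distance² = |AP|² − (AP·d)²/|d|² = 365 − 26244/81 = 41, so the distance is √41.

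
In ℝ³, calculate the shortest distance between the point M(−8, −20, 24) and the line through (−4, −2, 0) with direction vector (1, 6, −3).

6√5

Direction vector d = (1, 6, −3).
AP = (−4, −18, 24); AP·d = -184, |AP|² = 916, |d|² = 46.
distance² = |AP|² − (AP·d)²/|d|² = 916 − 33856/46 = 180, so the distance is 6√5.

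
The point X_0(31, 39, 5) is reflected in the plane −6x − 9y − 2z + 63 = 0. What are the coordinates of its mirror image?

(-17, -33, -11)

n = (−6, −9, −2), |n|² = 121, n·X_0 − (-63) = -484, so t = -484/121 = -4.
Foot F = X_0 − (-4)·n = (7, 3, −3); the reflection is 2F − X_0 = (−17, −33, −11).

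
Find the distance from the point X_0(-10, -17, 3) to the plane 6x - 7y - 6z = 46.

5/11

n = (6, -7, -6); n·P − 46 = -5; |n| = 11; distance = 5/11.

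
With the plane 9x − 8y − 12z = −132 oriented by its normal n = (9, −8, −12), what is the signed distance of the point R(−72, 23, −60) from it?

20/17

n·R − (-132) = 20.
|n| = 17, so the signed distance is 20/17.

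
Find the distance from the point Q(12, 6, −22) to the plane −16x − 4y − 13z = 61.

Normal vector n = (−16, −4, −13), and n·(12, 6, −22) − 61 = 9.
|n| = √(256 + 16 + 169) = 21, so the distance is |9|/21 = 3/7.

3/7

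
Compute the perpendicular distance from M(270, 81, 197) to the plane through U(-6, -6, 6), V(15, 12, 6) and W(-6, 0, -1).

9

UV = (21, 18, 0) and UW = (0, 6, -7), so a normal is n = UV × UW = (-126, 147, 126).
d = |(-126)·270 + 147·81 + 126·197 − 630| / √(15876 + 21609 + 15876) = |2079| / 231 = 9.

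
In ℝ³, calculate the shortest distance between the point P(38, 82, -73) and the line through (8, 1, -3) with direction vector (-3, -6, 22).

Direction vector d = (-3, -6, 22).
AP = (30, 81, -70); AP·d = -2116, |AP|² = 12361, |d|² = 529.
distance² = |AP|² − (AP·d)²/|d|² = 12361 − 4477456/529 = 3897, so the distance is 3√433.

3√433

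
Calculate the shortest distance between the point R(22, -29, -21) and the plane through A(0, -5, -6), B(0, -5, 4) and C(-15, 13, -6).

12/√61

AB = (0, 0, 10) and AC = (-15, 18, 0), so a normal is n = AB × AC = (-180, -150, 0).
d = |(-180)·22 + (-150)·(-29) − 750| / √(32400 + 22500 + 0) = |-360| / (30√61) = 12√61/61.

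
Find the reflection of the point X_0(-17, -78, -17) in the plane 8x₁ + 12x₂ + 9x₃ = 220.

(63, 42, 73)

With n = (8, 12, 9), the signed offset is (n·X_0 − 220)/|n|² = -1445/289 = -5.
X_0' = X_0 − 2t·n = (-17, -78, -17) − (-10)·(8, 12, 9) = (63, 42, 73).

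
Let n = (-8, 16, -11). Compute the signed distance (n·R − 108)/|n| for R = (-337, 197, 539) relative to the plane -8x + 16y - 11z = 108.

-9

n·R − 108 = -189.
|n| = 21, so the signed distance is -189/21 = -9.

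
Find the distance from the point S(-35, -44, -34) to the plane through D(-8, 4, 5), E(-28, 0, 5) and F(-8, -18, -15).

DE = (-20, -4, 0) and DF = (0, -22, -20), so a normal is n = DE × DF = (80, -400, 440).
n = (80, -400, 440); n·P − (-40) = -120; |n| = 600; distance = 120/600 = 1/5.

1/5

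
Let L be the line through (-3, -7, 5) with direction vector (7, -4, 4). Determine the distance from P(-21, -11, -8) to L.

√185

Direction vector d = (7, -4, 4).
AP = (-18, -4, -13); AP·d = -162, |AP|² = 509, |d|² = 81.
distance² = |AP|² − (AP·d)²/|d|² = 509 − 26244/81 = 185, so the distance is √185.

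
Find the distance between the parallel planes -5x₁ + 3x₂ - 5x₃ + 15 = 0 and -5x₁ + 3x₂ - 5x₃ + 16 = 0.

√59/59

Both planes have normal n = (-5, 3, -5), |n| = √59. Any point on the first plane is at distance |(-16) − (-15)|/|n| = 1/√59 from the second.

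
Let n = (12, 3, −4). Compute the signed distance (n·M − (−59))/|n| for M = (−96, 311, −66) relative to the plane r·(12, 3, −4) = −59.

8

n·M − (-59) = 104.
|n| = 13, so the signed distance is 104/13 = 8.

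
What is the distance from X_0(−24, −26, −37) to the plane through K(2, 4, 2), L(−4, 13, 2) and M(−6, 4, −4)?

18/√29

KL = (−6, 9, 0) and KM = (−8, 0, −6), so a normal is n = KL × KM = (−54, −36, 72).
Then n·(−24, −26, −37) − (−108) = −324.
|n| = √(2916 + 1296 + 5184) = 18√29, so the distance is |-324|/(18√29) = 18/√29.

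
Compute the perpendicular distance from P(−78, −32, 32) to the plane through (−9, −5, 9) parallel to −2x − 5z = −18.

23/√29

Parallel planes share the normal n = (−2, 0, −5); since (−9, −5, 9) lies on the plane, its equation is −2x − 5z = -27.
n = (−2, 0, −5); n·P − (-27) = 23; |n| = √29; distance = 23/√29.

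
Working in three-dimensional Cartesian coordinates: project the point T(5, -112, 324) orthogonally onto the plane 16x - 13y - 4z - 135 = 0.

(25/21, -2287/21, 6824/21)

n = (16, -13, -4), |n|² = 441, and n·T − 135 = 105.
t = 105/441 = 5/21, so the foot is T − t·n = (5, -112, 324) − (5/21)·(16, -13, -4) = (25/21, -2287/21, 6824/21).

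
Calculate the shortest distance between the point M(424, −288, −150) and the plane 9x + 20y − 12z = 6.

6

Normal vector n = (9, 20, −12), and n·(424, −288, −150) − 6 = −150.
|n| = √(81 + 400 + 144) = 25, so the distance is |-150|/25 = 6.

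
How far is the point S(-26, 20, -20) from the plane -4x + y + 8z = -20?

16/9

d = |(-4)·(-26) + 1·20 + 8·(-20) − (-20)| / √(16 + 1 + 64) = |-16| / 9 = 16/9.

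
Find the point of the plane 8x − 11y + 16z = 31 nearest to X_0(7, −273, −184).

(115/21, -5689/21, -3928/21)

n = (8, −11, 16), |n|² = 441, and n·X_0 − 31 = 84.
t = 84/441 = 4/21, so the foot is X_0 − t·n = (7, −273, −184) − (4/21)·(8, −11, 16) = (115/21, −5689/21, −3928/21).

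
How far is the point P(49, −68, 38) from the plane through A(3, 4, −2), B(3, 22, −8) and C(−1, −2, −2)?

6

AB = (0, 18, −6) and AC = (−4, −6, 0), so a normal is n = AB × AC = (−36, 24, 72).
Then n·(49, −68, 38) − (−156) = −504.
|n| = √(1296 + 576 + 5184) = 84, so the distance is |-504|/84 = 6.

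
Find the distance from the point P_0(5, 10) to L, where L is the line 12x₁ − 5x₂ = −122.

132/13

d = |12·5 + (-5)·10 − (-122)| / √(144 + 25) = |132|/13 = 132/13.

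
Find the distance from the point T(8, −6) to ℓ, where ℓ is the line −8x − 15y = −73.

99/17

d = |(-8)·8 + (-15)·(-6) − (-73)| / √(64 + 225) = |99|/17 = 99/17.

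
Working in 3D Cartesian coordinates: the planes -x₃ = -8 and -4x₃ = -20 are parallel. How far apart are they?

3

Divide the second equation by 4 to match normals: -x₃ = -5.
Both planes have normal n = (0, 0, -1), |n| = 1. Any point on the first plane is at distance |(-5) − (-8)|/|n| = 3/1 = 3 from the second.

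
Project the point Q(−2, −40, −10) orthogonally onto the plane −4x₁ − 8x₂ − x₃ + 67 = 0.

The perpendicular from Q has direction n = (−4, −8, −1): r = (−2, −40, −10) + λ(−4, −8, −1).
Substitute into the plane: n·(Q + λn) = -67 gives 338 + 81λ = -67, so λ = -5.
Foot = (−2, −40, −10) + (-5)·(−4, −8, −1) = (18, 0, −5).

(18, 0, -5)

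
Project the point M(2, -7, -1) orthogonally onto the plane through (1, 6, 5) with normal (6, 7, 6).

The perpendicular from M has direction n = (6, 7, 6): r = (2, -7, -1) + μ(6, 7, 6).
Substitute into the plane: n·(M + μn) = 78 gives -43 + 121μ = 78, so μ = 1.
Foot = (2, -7, -1) + 1·(6, 7, 6) = (8, 0, 5).

(8, 0, 5)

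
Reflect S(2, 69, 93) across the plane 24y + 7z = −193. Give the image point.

(2, -123, 37)

With n = (0, 24, 7), the signed offset is (n·S − (-193))/|n|² = 2500/625 = 4.
S' = S − 2t·n = (2, 69, 93) − 8·(0, 24, 7) = (2, −123, 37).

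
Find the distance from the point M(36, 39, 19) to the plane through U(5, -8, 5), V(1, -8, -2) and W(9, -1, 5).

UV = (-4, 0, -7) and UW = (4, 7, 0), so a normal is n = UV × UW = (49, -28, -28).
n = (49, -28, -28); n·P − 329 = -189; |n| = 63; distance = 189/63 = 3.

3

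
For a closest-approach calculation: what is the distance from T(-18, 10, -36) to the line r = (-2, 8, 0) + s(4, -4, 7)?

Direction vector d = (4, -4, 7).
AP = (-16, 2, -36), and AP × d = (-130, -32, 56).
|AP × d|² = 21060 and |d|² = 81, so the distance is √(21060/81) = √260 = 2√65.

2√65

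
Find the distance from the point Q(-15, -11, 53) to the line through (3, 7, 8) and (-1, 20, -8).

3√101

A direction vector is d = (-4, 13, -16).
AP = (-18, -18, 45); AP·d = -882, |AP|² = 2673, |d|² = 441.
distance² = |AP|² − (AP·d)²/|d|² = 2673 − 777924/441 = 909, so the distance is 3√101.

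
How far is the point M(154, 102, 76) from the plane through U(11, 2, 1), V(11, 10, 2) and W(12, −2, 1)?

UV = (0, 8, 1) and UW = (1, −4, 0), so a normal is n = UV × UW = (4, 1, −8).
n = (4, 1, −8); n·P − 38 = 72; |n| = 9; distance = 72/9 = 8.

8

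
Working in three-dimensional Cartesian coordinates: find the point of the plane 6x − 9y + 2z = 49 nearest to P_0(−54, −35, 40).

The perpendicular from P_0 has direction n = (6, −9, 2): r = (−54, −35, 40) + λ(6, −9, 2).
Substitute into the plane: n·(P_0 + λn) = 49 gives 71 + 121λ = 49, so λ = -2/11.
Foot = (−54, −35, 40) + (-2/11)·(6, −9, 2) = (−606/11, −367/11, 436/11).

(-606/11, -367/11, 436/11)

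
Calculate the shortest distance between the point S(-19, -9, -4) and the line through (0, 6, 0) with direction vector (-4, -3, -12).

√433

Direction vector d = (-4, -3, -12).
AP = (-19, -15, -4), and AP × d = (168, -212, -3).
|AP × d|² = 73177 and |d|² = 169, so the distance is √(73177/169) = √433.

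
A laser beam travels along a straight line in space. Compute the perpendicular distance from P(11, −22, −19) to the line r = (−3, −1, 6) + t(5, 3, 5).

3√114

Direction vector d = (5, 3, 5).
AP = (14, −21, −25), and AP × d = (−30, −195, 147).
|AP × d|² = 60534 and |d|² = 59, so the distance is √(60534/59) = √1026 = 3√114.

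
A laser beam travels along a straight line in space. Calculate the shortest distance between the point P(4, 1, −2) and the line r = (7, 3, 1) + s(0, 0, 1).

Direction vector d = (0, 0, 1).
AP = (−3, −2, −3); AP·d = -3, |AP|² = 22, |d|² = 1.
distance² = |AP|² − (AP·d)²/|d|² = 22 − 9/1 = 13, so the distance is √13.

√13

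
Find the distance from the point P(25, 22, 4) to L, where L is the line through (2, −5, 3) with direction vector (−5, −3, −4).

3√51

Direction vector d = (−5, −3, −4).
AP = (23, 27, 1); AP·d = -200, |AP|² = 1259, |d|² = 50.
distance² = |AP|² − (AP·d)²/|d|² = 1259 − 40000/50 = 459, so the distance is 3√51.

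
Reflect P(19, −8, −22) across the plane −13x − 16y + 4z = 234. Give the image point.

n = (−13, −16, 4), |n|² = 441, n·P − 234 = -441, so t = -441/441 = -1.
Foot F = P − (-1)·n = (6, −24, −18); the reflection is 2F − P = (−7, −40, −14).

(-7, -40, -14)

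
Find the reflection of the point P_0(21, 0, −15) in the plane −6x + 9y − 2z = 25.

(9, 18, -19)

With n = (−6, 9, −2), the signed offset is (n·P_0 − 25)/|n|² = -121/121 = -1.
P_0' = P_0 − 2t·n = (21, 0, −15) − (-2)·(−6, 9, −2) = (9, 18, −19).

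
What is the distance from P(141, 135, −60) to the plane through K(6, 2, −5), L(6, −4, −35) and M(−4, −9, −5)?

KL = (0, −6, −30) and KM = (−10, −11, 0), so a normal is n = KL × KM = (−330, 300, −60).
Then n·(141, 135, −60) − (−1080) = −1350.
|n| = √(108900 + 90000 + 3600) = 450, so the distance is |-1350|/450 = 3.

3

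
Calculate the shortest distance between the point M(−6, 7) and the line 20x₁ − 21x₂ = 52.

The normal to the line is n = (20, −21) with |n| = 29.
|n·M − 52| = |-267 − 52| = 319, so the distance is 319/29 = 11.

11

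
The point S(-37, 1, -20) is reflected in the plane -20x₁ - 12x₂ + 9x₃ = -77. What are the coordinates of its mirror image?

(3, 25, -38)

n = (-20, -12, 9), |n|² = 625, n·S − (-77) = 625, so t = 625/625 = 1.
Foot F = S − 1·n = (-17, 13, -29); the reflection is 2F − S = (3, 25, -38).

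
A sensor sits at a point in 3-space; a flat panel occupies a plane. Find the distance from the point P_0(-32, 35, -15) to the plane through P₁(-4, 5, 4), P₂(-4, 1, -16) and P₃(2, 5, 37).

2

P₁P₂ = (0, -4, -20) and P₁P₃ = (6, 0, 33), so a normal is n = P₁P₂ × P₁P₃ = (-132, -120, 24).
Then n·(-32, 35, -15) - 24 = -360.
|n| = √(17424 + 14400 + 576) = 180, so the distance is |-360|/180 = 2.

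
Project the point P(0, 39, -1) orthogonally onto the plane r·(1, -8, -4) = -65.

(3, 15, -13)

The perpendicular from P has direction n = (1, -8, -4): r = (0, 39, -1) + λ(1, -8, -4).
Substitute into the plane: n·(P + λn) = -65 gives -308 + 81λ = -65, so λ = 3.
Foot = (0, 39, -1) + 3·(1, -8, -4) = (3, 15, -13).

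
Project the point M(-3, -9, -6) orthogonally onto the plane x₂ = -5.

n = (0, 1, 0), |n|² = 1, and n·M − (-5) = -4.
t = -4/1 = -4, so the foot is M − t·n = (-3, -9, -6) − (-4)·(0, 1, 0) = (-3, -5, -6).

(-3, -5, -6)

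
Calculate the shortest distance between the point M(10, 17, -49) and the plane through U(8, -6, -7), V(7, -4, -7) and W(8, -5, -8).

5√6/2

UV = (-1, 2, 0) and UW = (0, 1, -1), so a normal is n = UV × UW = (-2, -1, -1).
Then n·(10, 17, -49) - (-3) = 15.
|n| = √(4 + 1 + 1) = √6, so the distance is |15|/√6 = 5√6/2.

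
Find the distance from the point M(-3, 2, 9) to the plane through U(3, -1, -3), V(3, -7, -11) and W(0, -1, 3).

UV = (0, -6, -8) and UW = (-3, 0, 6), so a normal is n = UV × UW = (-36, 24, -18).
d = |(-36)·(-3) + 24·2 + (-18)·9 − (-78)| / √(1296 + 576 + 324) = |72| / (6√61) = 12√61/61.

12/√61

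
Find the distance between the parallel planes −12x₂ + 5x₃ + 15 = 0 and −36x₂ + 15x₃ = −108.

21/13

Divide the second equation by 3 to match normals: −12x₂ + 5x₃ = -36.
Both planes have normal n = (0, −12, 5), |n| = 13. Any point on the first plane is at distance |(-36) − (-15)|/|n| = 21/13 from the second.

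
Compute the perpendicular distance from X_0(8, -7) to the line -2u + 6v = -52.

The normal to the line is n = (-2, 6) with |n| = 2√10.
|n·X_0 − (-52)| = |-58 − (-52)| = 6, so the distance is 6/(2√10) = 3/√10.

3/√10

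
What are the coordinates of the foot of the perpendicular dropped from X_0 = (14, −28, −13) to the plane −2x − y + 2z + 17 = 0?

The perpendicular from X_0 has direction n = (−2, −1, 2): r = (14, −28, −13) + μ(−2, −1, 2).
Substitute into the plane: n·(X_0 + μn) = -17 gives -26 + 9μ = -17, so μ = 1.
Foot = (14, −28, −13) + 1·(−2, −1, 2) = (12, −29, −11).

(12, -29, -11)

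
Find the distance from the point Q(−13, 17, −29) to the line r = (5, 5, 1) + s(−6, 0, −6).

6√6

Direction vector d = (−6, 0, −6).
AP = (−18, 12, −30); AP·d = 288, |AP|² = 1368, |d|² = 72.
distance² = |AP|² − (AP·d)²/|d|² = 1368 − 82944/72 = 216, so the distance is 6√6.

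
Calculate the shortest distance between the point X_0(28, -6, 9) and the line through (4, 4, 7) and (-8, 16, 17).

2√73

A direction vector is d = (-12, 12, 10).
AP = (24, -10, 2); AP·d = -388, |AP|² = 680, |d|² = 388.
distance² = |AP|² − (AP·d)²/|d|² = 680 − 150544/388 = 292, so the distance is 2√73.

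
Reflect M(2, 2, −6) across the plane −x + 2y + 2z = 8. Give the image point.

n = (−1, 2, 2), |n|² = 9, n·M − 8 = -18, so t = -18/9 = -2.
Foot F = M − (-2)·n = (0, 6, −2); the reflection is 2F − M = (−2, 10, 2).

(-2, 10, 2)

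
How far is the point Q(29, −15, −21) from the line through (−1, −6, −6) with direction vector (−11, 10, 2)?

Direction vector d = (−11, 10, 2).
AP = (30, −9, −15); AP·d = -450, |AP|² = 1206, |d|² = 225.
distance² = |AP|² − (AP·d)²/|d|² = 1206 − 202500/225 = 306, so the distance is 3√34.

3√34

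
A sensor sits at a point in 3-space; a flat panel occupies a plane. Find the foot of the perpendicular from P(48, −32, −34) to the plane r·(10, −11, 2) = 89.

n = (10, −11, 2), |n|² = 225, and n·P − 89 = 675.
t = 675/225 = 3, so the foot is P − t·n = (48, −32, −34) − 3·(10, −11, 2) = (18, 1, −40).

(18, 1, -40)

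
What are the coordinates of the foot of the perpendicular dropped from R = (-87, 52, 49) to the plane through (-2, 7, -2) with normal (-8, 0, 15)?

(-47, 52, -26)

n = (-8, 0, 15), |n|² = 289, and n·R − (-14) = 1445.
t = 1445/289 = 5, so the foot is R − t·n = (-87, 52, 49) − 5·(-8, 0, 15) = (-47, 52, -26).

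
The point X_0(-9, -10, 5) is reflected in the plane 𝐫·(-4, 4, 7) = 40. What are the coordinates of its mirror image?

n = (-4, 4, 7), |n|² = 81, n·X_0 − 40 = -9, so t = -9/81 = -1/9.
Foot F = X_0 − (-1/9)·n = (-85/9, -86/9, 52/9); the reflection is 2F − X_0 = (-89/9, -82/9, 59/9).

(-89/9, -82/9, 59/9)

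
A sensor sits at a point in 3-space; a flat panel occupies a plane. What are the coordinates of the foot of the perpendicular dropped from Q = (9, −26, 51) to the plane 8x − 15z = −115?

(25, -26, 21)

The perpendicular from Q has direction n = (8, 0, −15): r = (9, −26, 51) + μ(8, 0, −15).
Substitute into the plane: n·(Q + μn) = -115 gives -693 + 289μ = -115, so μ = 2.
Foot = (9, −26, 51) + 2·(8, 0, −15) = (25, −26, 21).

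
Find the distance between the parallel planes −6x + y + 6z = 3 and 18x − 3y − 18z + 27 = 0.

6√73/73

Divide the second equation by -3 to match normals: −6x + y + 6z = 9.
Both planes have normal n = (−6, 1, 6), |n| = √73. Any point on the first plane is at distance |9 − 3|/|n| = 6/√73 = 6√73/73 from the second.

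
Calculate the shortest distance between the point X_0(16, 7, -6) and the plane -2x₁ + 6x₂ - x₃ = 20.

4√41/41

d = |(-2)·16 + 6·7 + (-1)·(-6) − 20| / √(4 + 36 + 1) = |-4| / √41 = 4√41/41.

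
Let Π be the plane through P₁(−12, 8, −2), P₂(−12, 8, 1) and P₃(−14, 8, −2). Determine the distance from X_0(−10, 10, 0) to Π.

2

P₁P₂ = (0, 0, 3) and P₁P₃ = (−2, 0, 0), so a normal is n = P₁P₂ × P₁P₃ = (0, −6, 0).
d = |(-6)·10 − (-48)| / √(0 + 36 + 0) = |-12| / 6 = 2.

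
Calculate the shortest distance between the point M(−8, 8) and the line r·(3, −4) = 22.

78/5

The normal to the line is n = (3, −4) with |n| = 5.
|n·M − 22| = |-56 − 22| = 78, so the distance is 78/5.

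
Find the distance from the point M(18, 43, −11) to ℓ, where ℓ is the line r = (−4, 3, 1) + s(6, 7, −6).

Direction vector d = (6, 7, −6).
AP = (22, 40, −12); AP·d = 484, |AP|² = 2228, |d|² = 121.
distance² = |AP|² − (AP·d)²/|d|² = 2228 − 234256/121 = 292, so the distance is 2√73.

2√73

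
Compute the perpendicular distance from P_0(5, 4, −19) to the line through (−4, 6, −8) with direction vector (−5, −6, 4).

√129

Direction vector d = (−5, −6, 4).
AP = (9, −2, −11); AP·d = -77, |AP|² = 206, |d|² = 77.
distance² = |AP|² − (AP·d)²/|d|² = 206 − 5929/77 = 129, so the distance is √129.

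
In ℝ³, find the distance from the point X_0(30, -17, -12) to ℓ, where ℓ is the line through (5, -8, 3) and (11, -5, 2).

A direction vector is d = (6, 3, -1).
AP = (25, -9, -15), and AP × d = (54, -65, 129).
|AP × d|² = 23782 and |d|² = 46, so the distance is √(23782/46) = √517.

√517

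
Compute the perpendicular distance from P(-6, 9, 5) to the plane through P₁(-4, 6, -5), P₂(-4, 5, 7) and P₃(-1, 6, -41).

P₁P₂ = (0, -1, 12) and P₁P₃ = (3, 0, -36), so a normal is n = P₁P₂ × P₁P₃ = (36, 36, 3).
Then n·(-6, 9, 5) - 57 = 66.
|n| = √(1296 + 1296 + 9) = 51, so the distance is |66|/51 = 22/17.

22/17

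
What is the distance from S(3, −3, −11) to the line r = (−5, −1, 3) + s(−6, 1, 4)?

2√13

Direction vector d = (−6, 1, 4).
AP = (8, −2, −14), and AP × d = (6, 52, −4).
|AP × d|² = 2756 and |d|² = 53, so the distance is √(2756/53) = √52 = 2√13.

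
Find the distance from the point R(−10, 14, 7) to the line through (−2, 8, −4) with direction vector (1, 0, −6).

Direction vector d = (1, 0, −6).
AP = (−8, 6, 11); AP·d = -74, |AP|² = 221, |d|² = 37.
distance² = |AP|² − (AP·d)²/|d|² = 221 − 5476/37 = 73, so the distance is √73.

√73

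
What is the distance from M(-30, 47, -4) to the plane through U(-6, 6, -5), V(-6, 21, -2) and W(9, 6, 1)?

12/√30

UV = (0, 15, 3) and UW = (15, 0, 6), so a normal is n = UV × UW = (90, 45, -225).
n = (90, 45, -225); n·P − 855 = -540; |n| = 45√30; distance = 540/(45√30) = 2√30/5.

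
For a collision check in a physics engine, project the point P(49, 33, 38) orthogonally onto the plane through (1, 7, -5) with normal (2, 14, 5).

(43, -9, 23)

The perpendicular from P has direction n = (2, 14, 5): r = (49, 33, 38) + μ(2, 14, 5).
Substitute into the plane: n·(P + μn) = 75 gives 750 + 225μ = 75, so μ = -3.
Foot = (49, 33, 38) + (-3)·(2, 14, 5) = (43, -9, 23).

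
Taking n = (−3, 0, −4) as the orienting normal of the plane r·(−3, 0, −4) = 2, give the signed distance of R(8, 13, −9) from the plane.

2

n·R − 2 = 10.
|n| = 5, so the signed distance is 10/5 = 2.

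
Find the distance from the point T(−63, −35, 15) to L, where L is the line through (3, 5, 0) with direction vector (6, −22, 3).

6√157

Direction vector d = (6, −22, 3).
AP = (−66, −40, 15), and AP × d = (210, 288, 1692).
|AP × d|² = 2989908 and |d|² = 529, so the distance is √(2989908/529) = √5652 = 6√157.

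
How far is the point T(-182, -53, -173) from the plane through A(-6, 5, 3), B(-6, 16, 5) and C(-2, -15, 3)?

AB = (0, 11, 2) and AC = (4, -20, 0), so a normal is n = AB × AC = (40, 8, -44).
d = |40·(-182) + 8·(-53) + (-44)·(-173) − (-332)| / √(1600 + 64 + 1936) = |240| / 60 = 4.

4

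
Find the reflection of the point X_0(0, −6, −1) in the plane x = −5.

(-10, -6, -1)

With n = (1, 0, 0), the signed offset is (n·X_0 − (-5))/|n|² = 5/1 = 5.
X_0' = X_0 − 2t·n = (0, −6, −1) − 10·(1, 0, 0) = (−10, −6, −1).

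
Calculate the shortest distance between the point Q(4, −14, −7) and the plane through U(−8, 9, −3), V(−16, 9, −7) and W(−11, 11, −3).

UV = (−8, 0, −4) and UW = (−3, 2, 0), so a normal is n = UV × UW = (8, 12, −16).
d = |8·4 + 12·(-14) + (-16)·(-7) − 92| / √(64 + 144 + 256) = |-116| / (4√29) = √29.

√29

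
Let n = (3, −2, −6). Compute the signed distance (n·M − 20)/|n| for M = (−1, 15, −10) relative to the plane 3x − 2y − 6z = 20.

n·M − 20 = 7.
|n| = 7, so the signed distance is 7/7 = 1.

1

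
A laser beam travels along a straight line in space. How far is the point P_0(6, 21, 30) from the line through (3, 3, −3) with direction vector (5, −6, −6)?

3√61

Direction vector d = (5, −6, −6).
AP = (3, 18, 33); AP·d = -291, |AP|² = 1422, |d|² = 97.
distance² = |AP|² − (AP·d)²/|d|² = 1422 − 84681/97 = 549, so the distance is 3√61.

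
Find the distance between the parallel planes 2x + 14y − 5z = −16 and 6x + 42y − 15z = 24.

Divide the second equation by 3 to match normals: 2x + 14y − 5z = 8.
With common normal n = (2, 14, −5) (|n| = 15), the distance is |(-16) − 8|/|n| = 24/15 = 8/5.

8/5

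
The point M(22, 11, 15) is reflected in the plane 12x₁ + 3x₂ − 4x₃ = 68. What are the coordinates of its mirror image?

(-2, 5, 23)

n = (12, 3, −4), |n|² = 169, n·M − 68 = 169, so t = 169/169 = 1.
Foot F = M − 1·n = (10, 8, 19); the reflection is 2F − M = (−2, 5, 23).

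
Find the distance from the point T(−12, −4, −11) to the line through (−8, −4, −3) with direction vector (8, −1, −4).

4√5

Direction vector d = (8, −1, −4).
AP = (−4, 0, −8), and AP × d = (−8, −80, 4).
|AP × d|² = 6480 and |d|² = 81, so the distance is √(6480/81) = √80 = 4√5.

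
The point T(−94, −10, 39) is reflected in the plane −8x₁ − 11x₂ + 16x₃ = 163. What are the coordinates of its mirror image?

n = (−8, −11, 16), |n|² = 441, n·T − 163 = 1323, so t = 1323/441 = 3.
Foot F = T − 3·n = (−70, 23, −9); the reflection is 2F − T = (−46, 56, −57).

(-46, 56, -57)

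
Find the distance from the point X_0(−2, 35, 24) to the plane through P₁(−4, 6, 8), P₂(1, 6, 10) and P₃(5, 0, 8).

11√38/38

P₁P₂ = (5, 0, 2) and P₁P₃ = (9, −6, 0), so a normal is n = P₁P₂ × P₁P₃ = (12, 18, −30).
n = (12, 18, −30); n·P − (-180) = 66; |n| = 6√38; distance = 66/(6√38) = 11√38/38.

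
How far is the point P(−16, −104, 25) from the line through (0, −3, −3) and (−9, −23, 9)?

A direction vector is d = (−9, −20, 12).
AP = (−16, −101, 28), and AP × d = (−652, −60, −589).
|AP × d|² = 775625 and |d|² = 625, so the distance is √(775625/625) = √1241.

√1241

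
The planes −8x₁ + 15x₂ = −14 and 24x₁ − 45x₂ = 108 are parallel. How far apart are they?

22/17

Divide the second equation by -3 to match normals: −8x₁ + 15x₂ = -36.
With common normal n = (−8, 15, 0) (|n| = 17), the distance is |(-14) − (-36)|/|n| = 22/17.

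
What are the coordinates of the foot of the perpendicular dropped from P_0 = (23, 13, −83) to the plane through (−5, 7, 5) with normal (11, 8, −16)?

n = (11, 8, −16), |n|² = 441, and n·P_0 − (-79) = 1764.
t = 1764/441 = 4, so the foot is P_0 − t·n = (23, 13, −83) − 4·(11, 8, −16) = (−21, −19, −19).

(-21, -19, -19)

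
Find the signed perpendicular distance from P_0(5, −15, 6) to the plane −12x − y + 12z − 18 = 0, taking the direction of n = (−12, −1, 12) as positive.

n·P_0 − 18 = 9.
|n| = 17, so the signed distance is 9/17.

9/17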